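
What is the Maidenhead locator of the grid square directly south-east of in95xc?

Longitude subsquare x = 23; +1 → 24, wraps to 0 = a, carry into square.
Longitude square 9; +1 → 10, wraps to 0, carry into field.
Longitude field I = 8; +1 → 9 = J.
Latitude subsquare c = 2; −1 → 1 = b.

JN05ab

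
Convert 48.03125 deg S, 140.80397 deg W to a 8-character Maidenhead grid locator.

BE91ox32

Add 180° to longitude and 90° to latitude: 39.19603, 41.96875.
Field: 39.19603/20 → 1 → B, 41.96875/10 → 4 → E; chars BE.
Square: 19.19603/2 → 9, 1.96875/1 → 1; chars 91.
Subsquare: 1.19603/0.0833333 → 14 → o, 0.96875/0.0416667 → 23 → x; chars ox.
Extended square: 0.02936/0.00833333 → 3, 0.01042/0.00416667 → 2; chars 32.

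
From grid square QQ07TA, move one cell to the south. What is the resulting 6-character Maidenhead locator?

QQ06tx

Latitude subsquare a = 0; −1 → -1, wraps to 23 = x, carry into square.
Latitude square 7; −1 → 6.
The longitude characters are unchanged.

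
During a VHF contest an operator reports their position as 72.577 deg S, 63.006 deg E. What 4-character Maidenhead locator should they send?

MB17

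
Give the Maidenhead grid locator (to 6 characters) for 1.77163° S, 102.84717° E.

OI18kf

Add 180° to longitude and 90° to latitude: 282.8472, 88.2284.
Field: lon ⌊282.8472/20⌋ = 14 → O; lat ⌊88.2284/10⌋ = 8 → I.
Square: lon ⌊2.8472/2⌋ = 1; lat ⌊8.2284/1⌋ = 8.
Subsquare: lon ⌊0.8472/0.0833333⌋ = 10 → k; lat ⌊0.2284/0.0416667⌋ = 5 → f.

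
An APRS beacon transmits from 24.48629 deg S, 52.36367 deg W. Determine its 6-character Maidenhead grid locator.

GG35tm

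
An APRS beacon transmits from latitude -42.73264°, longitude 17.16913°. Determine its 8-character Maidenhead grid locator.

JE87og04

Offset from 180°W / 90°S: lon 197.16913°, lat 47.26736°.
Field: lon ⌊197.16913/20⌋ = 9 → J; lat ⌊47.26736/10⌋ = 4 → E.
Square: lon ⌊17.16913/2⌋ = 8; lat ⌊7.26736/1⌋ = 7.
Subsquare: lon ⌊1.16913/0.0833333⌋ = 14 → o; lat ⌊0.26736/0.0416667⌋ = 6 → g.
Extended square: lon ⌊0.00246/0.00833333⌋ = 0; lat ⌊0.01736/0.00416667⌋ = 4.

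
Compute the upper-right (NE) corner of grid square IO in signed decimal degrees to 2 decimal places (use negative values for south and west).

60.00, 0.00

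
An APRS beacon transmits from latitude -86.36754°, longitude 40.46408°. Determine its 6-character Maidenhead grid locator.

Shift to the Maidenhead origin (180°W, 90°S): lon 220.4641, lat 3.6325.
Field: lon ⌊220.4641/20⌋ = 11 → L; lat ⌊3.6325/10⌋ = 0 → A.
Square: lon ⌊0.4641/2⌋ = 0; lat ⌊3.6325/1⌋ = 3.
Subsquare: lon ⌊0.4641/0.0833333⌋ = 5 → f; lat ⌊0.6325/0.0416667⌋ = 15 → p.

LA03fp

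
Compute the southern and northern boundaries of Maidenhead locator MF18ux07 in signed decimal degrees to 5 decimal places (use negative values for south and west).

-31.01250, -31.00833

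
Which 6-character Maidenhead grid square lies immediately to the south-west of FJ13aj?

Longitude subsquare a = 0; −1 → -1, wraps to 23 = x, carry into square.
Longitude square 1; −1 → 0.
Latitude subsquare j = 9; −1 → 8 = i.

FJ03xi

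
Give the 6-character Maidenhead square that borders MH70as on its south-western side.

MH60xr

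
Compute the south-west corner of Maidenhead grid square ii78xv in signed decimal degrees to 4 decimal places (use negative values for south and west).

Field I=8, I=8: +8·20° lon, +8·10° lat → SW at lon -20°, lat -10°.
Square 7, 8: +7·2° lon, +8·1° lat → SW at lon -6°, lat -2°.
Subsquare x=23, v=21: +23·0.0833333° lon, +21·0.0416667° lat → SW at lon -4.08333°, lat -1.125°.
latitude -1.1250, longitude -4.0833.

-1.1250, -4.0833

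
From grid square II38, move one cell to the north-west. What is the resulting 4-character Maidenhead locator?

Longitude square 3; −1 → 2.
Latitude square 8; +1 → 9.

II29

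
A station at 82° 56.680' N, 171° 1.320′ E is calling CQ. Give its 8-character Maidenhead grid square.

Offset from 180°W / 90°S: lon 351.02200°, lat 172.94467°.
Field: 351.02200/20 → 17 → R, 172.94467/10 → 17 → R; chars RR.
Square: 11.02200/2 → 5, 2.94467/1 → 2; chars 52.
Subsquare: 1.02200/0.0833333 → 12 → m, 0.94467/0.0416667 → 22 → w; chars mw.
Extended square: 0.02200/0.00833333 → 2, 0.02800/0.00416667 → 6; chars 26.

RR52mw26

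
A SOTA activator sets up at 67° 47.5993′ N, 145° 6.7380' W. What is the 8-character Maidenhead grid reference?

BP77kt60

Add 180° to longitude and 90° to latitude: 34.88770, 157.79332.
Field: lon ⌊34.88770/20⌋ = 1 → B; lat ⌊157.79332/10⌋ = 15 → P.
Square: lon ⌊14.88770/2⌋ = 7; lat ⌊7.79332/1⌋ = 7.
Subsquare: lon ⌊0.88770/0.0833333⌋ = 10 → k; lat ⌊0.79332/0.0416667⌋ = 19 → t.
Extended square: lon ⌊0.05437/0.00833333⌋ = 6; lat ⌊0.00165/0.00416667⌋ = 0.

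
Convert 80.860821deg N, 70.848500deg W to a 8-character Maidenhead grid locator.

FR40nu86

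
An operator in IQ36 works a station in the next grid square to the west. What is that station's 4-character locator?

IQ26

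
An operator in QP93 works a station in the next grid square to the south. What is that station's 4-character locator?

QP92

Latitude square 3; −1 → 2.
The longitude characters are unchanged.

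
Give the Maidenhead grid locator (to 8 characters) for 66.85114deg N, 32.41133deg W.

HP36tu04

Offset from 180°W / 90°S: lon 147.58867°, lat 156.85114°.
Field: 147.58867/20 → 7 → H, 156.85114/10 → 15 → P; chars HP.
Square: 7.58867/2 → 3, 6.85114/1 → 6; chars 36.
Subsquare: 1.58867/0.0833333 → 19 → t, 0.85114/0.0416667 → 20 → u; chars tu.
Extended square: 0.00534/0.00833333 → 0, 0.01781/0.00416667 → 4; chars 04.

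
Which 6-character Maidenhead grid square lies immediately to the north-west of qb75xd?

QB75we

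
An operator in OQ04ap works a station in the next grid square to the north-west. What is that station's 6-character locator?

Longitude subsquare a = 0; −1 → -1, wraps to 23 = x, carry into square.
Longitude square 0; −1 → -1, wraps to 9, carry into field.
Longitude field O = 14; −1 → 13 = N.
Latitude subsquare p = 15; +1 → 16 = q.

NQ94xq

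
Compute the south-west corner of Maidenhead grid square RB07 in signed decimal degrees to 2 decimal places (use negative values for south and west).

-73.00, 160.00

Field R=17, B=1: +17·20° lon, +1·10° lat → SW at lon 160°, lat -80°.
Square 0, 7: +0·2° lon, +7·1° lat → SW at lon 160°, lat -73°.
latitude -73.00, longitude 160.00.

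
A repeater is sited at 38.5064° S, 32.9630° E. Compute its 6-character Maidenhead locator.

KF61ll

Add 180° to longitude and 90° to latitude: 212.9630, 51.4936.
Field (20°×10°, letters A–R): lon ⌊212.9630/20⌋ = 10 → K; lat ⌊51.4936/10⌋ = 5 → F.
Square (2°×1°, digits 0–9): lon ⌊12.9630/2⌋ = 6; lat ⌊1.4936/1⌋ = 1.
Subsquare (5′×2.5′, letters a–x): lon ⌊0.9630/0.0833333⌋ = 11 → l; lat ⌊0.4936/0.0416667⌋ = 11 → l.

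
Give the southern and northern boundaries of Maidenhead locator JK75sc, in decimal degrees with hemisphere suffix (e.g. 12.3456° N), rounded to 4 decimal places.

15.0833° N, 15.1250° N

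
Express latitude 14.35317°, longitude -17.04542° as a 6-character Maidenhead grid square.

IK14li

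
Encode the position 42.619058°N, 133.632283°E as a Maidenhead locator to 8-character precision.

PN62to58

Add 180° to longitude and 90° to latitude: 313.63228, 132.61906.
Field (20°×10°, letters A–R): lon ⌊313.63228/20⌋ = 15 → P; lat ⌊132.61906/10⌋ = 13 → N.
Square (2°×1°, digits 0–9): lon ⌊13.63228/2⌋ = 6; lat ⌊2.61906/1⌋ = 2.
Subsquare (5′×2.5′, letters a–x): lon ⌊1.63228/0.0833333⌋ = 19 → t; lat ⌊0.61906/0.0416667⌋ = 14 → o.
Extended square (30″×15″, digits 0–9): lon ⌊0.04895/0.00833333⌋ = 5; lat ⌊0.03572/0.00416667⌋ = 8.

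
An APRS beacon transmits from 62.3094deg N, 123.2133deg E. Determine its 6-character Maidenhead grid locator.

Shift to the Maidenhead origin (180°W, 90°S): lon 303.2133, lat 152.3094.
Field: lon ⌊303.2133/20⌋ = 15 → P; lat ⌊152.3094/10⌋ = 15 → P.
Square: lon ⌊3.2133/2⌋ = 1; lat ⌊2.3094/1⌋ = 2.
Subsquare: lon ⌊1.2133/0.0833333⌋ = 14 → o; lat ⌊0.3094/0.0416667⌋ = 7 → h.

PP12oh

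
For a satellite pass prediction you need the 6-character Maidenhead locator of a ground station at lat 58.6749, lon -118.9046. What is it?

DO08nq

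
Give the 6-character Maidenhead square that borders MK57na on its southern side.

MK56nx

Latitude subsquare a = 0; −1 → -1, wraps to 23 = x, carry into square.
Latitude square 7; −1 → 6.
The longitude characters are unchanged.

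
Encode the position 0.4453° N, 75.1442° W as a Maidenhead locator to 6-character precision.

FJ20kk

Add 180° to longitude and 90° to latitude: 104.8558, 90.4453.
Field: 104.8558/20 → 5 → F, 90.4453/10 → 9 → J; chars FJ.
Square: 4.8558/2 → 2, 0.4453/1 → 0; chars 20.
Subsquare: 0.8558/0.0833333 → 10 → k, 0.4453/0.0416667 → 10 → k; chars kk.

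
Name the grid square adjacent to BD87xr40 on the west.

BD87xr30

Longitude extended square 4; −1 → 3.
The latitude characters are unchanged.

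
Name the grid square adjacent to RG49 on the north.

RH40

Latitude square 9; +1 → 10, wraps to 0, carry into field.
Latitude field G = 6; +1 → 7 = H.
The longitude characters are unchanged.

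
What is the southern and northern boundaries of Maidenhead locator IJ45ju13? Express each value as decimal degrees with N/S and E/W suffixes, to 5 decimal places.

Field I=8, J=9: +8·20° lon, +9·10° lat → SW at lon -20°, lat 0°.
Square 4, 5: +4·2° lon, +5·1° lat → SW at lon -12°, lat 5°.
Subsquare j=9, u=20: +9·0.0833333° lon, +20·0.0416667° lat → SW at lon -11.25°, lat 5.83333°.
Extended square 1, 3: +1·0.00833333° lon, +3·0.00416667° lat → SW at lon -11.2417°, lat 5.84583°.
Cell spans 0.00833333° lon × 0.00416667° lat.
south 5.84583° N, north 5.85000° N.

5.84583° N, 5.85000° N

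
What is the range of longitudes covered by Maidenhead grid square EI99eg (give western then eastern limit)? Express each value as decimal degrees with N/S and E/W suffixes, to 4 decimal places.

81.6667° W, 81.5833° W

Field E=4, I=8: +4·20° lon, +8·10° lat → SW at lon -100°, lat -10°.
Square 9, 9: +9·2° lon, +9·1° lat → SW at lon -82°, lat -1°.
Subsquare e=4, g=6: +4·0.0833333° lon, +6·0.0416667° lat → SW at lon -81.6667°, lat -0.75°.
Cell spans 0.0833333° lon × 0.0416667° lat.
west 81.6667° W, east 81.5833° W.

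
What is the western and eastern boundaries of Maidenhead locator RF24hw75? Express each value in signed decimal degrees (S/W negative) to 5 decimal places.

164.64167, 164.65000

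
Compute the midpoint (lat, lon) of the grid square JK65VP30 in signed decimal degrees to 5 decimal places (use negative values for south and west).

15.62708, 13.77917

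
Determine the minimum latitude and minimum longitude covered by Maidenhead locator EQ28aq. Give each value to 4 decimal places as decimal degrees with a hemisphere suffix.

78.6667° N, 96.0000° W

Field E=4, Q=16: +4·20° lon, +16·10° lat → SW at lon -100°, lat 70°.
Square 2, 8: +2·2° lon, +8·1° lat → SW at lon -96°, lat 78°.
Subsquare a=0, q=16: +0·0.0833333° lon, +16·0.0416667° lat → SW at lon -96°, lat 78.6667°.
latitude 78.6667° N, longitude 96.0000° W.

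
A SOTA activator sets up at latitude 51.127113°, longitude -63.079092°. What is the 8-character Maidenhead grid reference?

FO81ld00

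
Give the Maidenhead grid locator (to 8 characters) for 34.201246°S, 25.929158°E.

Shift to the Maidenhead origin (180°W, 90°S): lon 205.92916, lat 55.79875.
Field: 205.92916/20 → 10 → K, 55.79875/10 → 5 → F; chars KF.
Square: 5.92916/2 → 2, 5.79875/1 → 5; chars 25.
Subsquare: 1.92916/0.0833333 → 23 → x, 0.79875/0.0416667 → 19 → t; chars xt.
Extended square: 0.01249/0.00833333 → 1, 0.00709/0.00416667 → 1; chars 11.

KF25xt11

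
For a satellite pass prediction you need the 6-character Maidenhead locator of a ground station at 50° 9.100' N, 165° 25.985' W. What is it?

Add 180° to longitude and 90° to latitude: 14.5669, 140.1517.
Field: lon ⌊14.5669/20⌋ = 0 → A; lat ⌊140.1517/10⌋ = 14 → O.
Square: lon ⌊14.5669/2⌋ = 7; lat ⌊0.1517/1⌋ = 0.
Subsquare: lon ⌊0.5669/0.0833333⌋ = 6 → g; lat ⌊0.1517/0.0416667⌋ = 3 → d.

AO70gd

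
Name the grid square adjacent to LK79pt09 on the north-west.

LK79ou90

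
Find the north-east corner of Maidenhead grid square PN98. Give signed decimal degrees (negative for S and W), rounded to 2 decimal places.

Field P=15, N=13: +15·20° lon, +13·10° lat → SW at lon 120°, lat 40°.
Square 9, 8: +9·2° lon, +8·1° lat → SW at lon 138°, lat 48°.
Cell spans 2° lon × 1° lat. NE corner is SW corner plus one full cell.
latitude 49.00, longitude 140.00.

49.00, 140.00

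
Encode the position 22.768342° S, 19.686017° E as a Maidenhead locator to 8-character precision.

JG97uf25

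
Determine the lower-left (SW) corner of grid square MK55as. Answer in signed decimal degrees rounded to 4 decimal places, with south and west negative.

Field M=12, K=10: +12·20° lon, +10·10° lat → SW at lon 60°, lat 10°.
Square 5, 5: +5·2° lon, +5·1° lat → SW at lon 70°, lat 15°.
Subsquare a=0, s=18: +0·0.0833333° lon, +18·0.0416667° lat → SW at lon 70°, lat 15.75°.
latitude 15.7500, longitude 70.0000.

15.7500, 70.0000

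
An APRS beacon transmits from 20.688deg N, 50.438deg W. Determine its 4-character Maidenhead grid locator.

GL40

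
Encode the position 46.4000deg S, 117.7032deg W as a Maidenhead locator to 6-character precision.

DE13do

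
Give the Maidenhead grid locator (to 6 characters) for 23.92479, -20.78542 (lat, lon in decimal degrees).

Add 180° to longitude and 90° to latitude: 159.2146, 113.9248.
Field (20°×10°, letters A–R): lon ⌊159.2146/20⌋ = 7 → H; lat ⌊113.9248/10⌋ = 11 → L.
Square (2°×1°, digits 0–9): lon ⌊19.2146/2⌋ = 9; lat ⌊3.9248/1⌋ = 3.
Subsquare (5′×2.5′, letters a–x): lon ⌊1.2146/0.0833333⌋ = 14 → o; lat ⌊0.9248/0.0416667⌋ = 22 → w.

HL93ow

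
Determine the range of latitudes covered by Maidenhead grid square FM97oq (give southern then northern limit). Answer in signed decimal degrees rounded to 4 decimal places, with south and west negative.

37.6667, 37.7083

Field F=5, M=12: +5·20° lon, +12·10° lat → SW at lon -80°, lat 30°.
Square 9, 7: +9·2° lon, +7·1° lat → SW at lon -62°, lat 37°.
Subsquare o=14, q=16: +14·0.0833333° lon, +16·0.0416667° lat → SW at lon -60.8333°, lat 37.6667°.
Cell spans 0.0833333° lon × 0.0416667° lat.
south 37.6667, north 37.7083.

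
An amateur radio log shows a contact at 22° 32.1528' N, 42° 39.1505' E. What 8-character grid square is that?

LL12hm88

Shift to the Maidenhead origin (180°W, 90°S): lon 222.65251, lat 112.53588.
Field (20°×10°, letters A–R): 222.65251/20 → 11 → L, 112.53588/10 → 11 → L; chars LL.
Square (2°×1°, digits 0–9): 2.65251/2 → 1, 2.53588/1 → 2; chars 12.
Subsquare (5′×2.5′, letters a–x): 0.65251/0.0833333 → 7 → h, 0.53588/0.0416667 → 12 → m; chars hm.
Extended square (30″×15″, digits 0–9): 0.06918/0.00833333 → 8, 0.03588/0.00416667 → 8; chars 88.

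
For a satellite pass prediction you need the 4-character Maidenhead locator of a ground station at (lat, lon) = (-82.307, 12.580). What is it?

JA67

Offset from 180°W / 90°S: lon 192.58°, lat 7.69°.
Field: 192.58/20 → 9 → J, 7.69/10 → 0 → A; chars JA.
Square: 12.58/2 → 6, 7.69/1 → 7; chars 67.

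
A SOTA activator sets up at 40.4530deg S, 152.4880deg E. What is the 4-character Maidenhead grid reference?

Offset from 180°W / 90°S: lon 332.49°, lat 49.55°.
Field: lon ⌊332.49/20⌋ = 16 → Q; lat ⌊49.55/10⌋ = 4 → E.
Square: lon ⌊12.49/2⌋ = 6; lat ⌊9.55/1⌋ = 9.

QE69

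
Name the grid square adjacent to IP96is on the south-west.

Longitude subsquare i = 8; −1 → 7 = h.
Latitude subsquare s = 18; −1 → 17 = r.

IP96hr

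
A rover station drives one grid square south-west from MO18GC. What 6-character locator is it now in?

Longitude subsquare g = 6; −1 → 5 = f.
Latitude subsquare c = 2; −1 → 1 = b.

MO18fb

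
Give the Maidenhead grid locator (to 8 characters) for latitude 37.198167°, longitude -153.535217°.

BM37fe57

Offset from 180°W / 90°S: lon 26.46478°, lat 127.19817°.
Field: 26.46478/20 → 1 → B, 127.19817/10 → 12 → M; chars BM.
Square: 6.46478/2 → 3, 7.19817/1 → 7; chars 37.
Subsquare: 0.46478/0.0833333 → 5 → f, 0.19817/0.0416667 → 4 → e; chars fe.
Extended square: 0.04812/0.00833333 → 5, 0.03150/0.00416667 → 7; chars 57.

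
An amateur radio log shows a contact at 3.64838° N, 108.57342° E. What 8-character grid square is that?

OJ43gp85

Add 180° to longitude and 90° to latitude: 288.57342, 93.64838.
Field: lon ⌊288.57342/20⌋ = 14 → O; lat ⌊93.64838/10⌋ = 9 → J.
Square: lon ⌊8.57342/2⌋ = 4; lat ⌊3.64838/1⌋ = 3.
Subsquare: lon ⌊0.57342/0.0833333⌋ = 6 → g; lat ⌊0.64838/0.0416667⌋ = 15 → p.
Extended square: lon ⌊0.07342/0.00833333⌋ = 8; lat ⌊0.02338/0.00416667⌋ = 5.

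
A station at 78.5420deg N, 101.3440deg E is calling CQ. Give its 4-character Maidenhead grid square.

OQ08

Add 180° to longitude and 90° to latitude: 281.34, 168.54.
Field: lon ⌊281.34/20⌋ = 14 → O; lat ⌊168.54/10⌋ = 16 → Q.
Square: lon ⌊1.34/2⌋ = 0; lat ⌊8.54/1⌋ = 8.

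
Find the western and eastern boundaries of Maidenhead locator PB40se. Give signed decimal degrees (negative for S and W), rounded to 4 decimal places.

129.5000, 129.5833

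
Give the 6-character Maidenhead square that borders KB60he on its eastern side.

KB60ie

Longitude subsquare h = 7; +1 → 8 = i.
The latitude characters are unchanged.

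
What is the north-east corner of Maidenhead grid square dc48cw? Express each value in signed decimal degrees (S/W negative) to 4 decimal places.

-61.0417, -111.7500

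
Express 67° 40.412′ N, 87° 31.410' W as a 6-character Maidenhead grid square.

Offset from 180°W / 90°S: lon 92.4765°, lat 157.6735°.
Field (20°×10°, letters A–R): 92.4765/20 → 4 → E, 157.6735/10 → 15 → P; chars EP.
Square (2°×1°, digits 0–9): 12.4765/2 → 6, 7.6735/1 → 7; chars 67.
Subsquare (5′×2.5′, letters a–x): 0.4765/0.0833333 → 5 → f, 0.6735/0.0416667 → 16 → q; chars fq.

EP67fq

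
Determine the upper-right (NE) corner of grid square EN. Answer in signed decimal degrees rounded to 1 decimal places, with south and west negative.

50.0, -80.0

Field E=4, N=13: +4·20° lon, +13·10° lat → SW at lon -100°, lat 40°.
Cell spans 20° lon × 10° lat. NE corner is SW corner plus one full cell.
latitude 50.0, longitude -80.0.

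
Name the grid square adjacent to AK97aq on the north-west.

Longitude subsquare a = 0; −1 → -1, wraps to 23 = x, carry into square.
Longitude square 9; −1 → 8.
Latitude subsquare q = 16; +1 → 17 = r.

AK87xr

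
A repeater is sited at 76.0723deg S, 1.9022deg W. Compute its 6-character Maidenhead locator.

Offset from 180°W / 90°S: lon 178.0978°, lat 13.9277°.
Field: 178.0978/20 → 8 → I, 13.9277/10 → 1 → B; chars IB.
Square: 18.0978/2 → 9, 3.9277/1 → 3; chars 93.
Subsquare: 0.0978/0.0833333 → 1 → b, 0.9277/0.0416667 → 22 → w; chars bw.

IB93bw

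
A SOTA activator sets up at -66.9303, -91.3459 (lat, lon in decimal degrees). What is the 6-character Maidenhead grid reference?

EC43hb

Offset from 180°W / 90°S: lon 88.6541°, lat 23.0697°.
Field (20°×10°, letters A–R): 88.6541/20 → 4 → E, 23.0697/10 → 2 → C; chars EC.
Square (2°×1°, digits 0–9): 8.6541/2 → 4, 3.0697/1 → 3; chars 43.
Subsquare (5′×2.5′, letters a–x): 0.6541/0.0833333 → 7 → h, 0.0697/0.0416667 → 1 → b; chars hb.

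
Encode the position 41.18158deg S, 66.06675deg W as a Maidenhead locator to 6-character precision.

FE68xt

Add 180° to longitude and 90° to latitude: 113.9333, 48.8184.
Field: 113.9333/20 → 5 → F, 48.8184/10 → 4 → E; chars FE.
Square: 13.9333/2 → 6, 8.8184/1 → 8; chars 68.
Subsquare: 1.9333/0.0833333 → 23 → x, 0.8184/0.0416667 → 19 → t; chars xt.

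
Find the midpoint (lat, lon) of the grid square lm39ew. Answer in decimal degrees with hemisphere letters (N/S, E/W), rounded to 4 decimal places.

Field L=11, M=12: +11·20° lon, +12·10° lat → SW at lon 40°, lat 30°.
Square 3, 9: +3·2° lon, +9·1° lat → SW at lon 46°, lat 39°.
Subsquare e=4, w=22: +4·0.0833333° lon, +22·0.0416667° lat → SW at lon 46.3333°, lat 39.9167°.
Cell spans 0.0833333° lon × 0.0416667° lat. Centre is SW corner plus half of each.
latitude 39.9375° N, longitude 46.3750° E.

39.9375° N, 46.3750° E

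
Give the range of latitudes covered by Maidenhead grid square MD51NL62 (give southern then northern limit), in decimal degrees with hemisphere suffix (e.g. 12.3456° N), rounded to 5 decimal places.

58.53333° S, 58.52917° S

Field M=12, D=3: +12·20° lon, +3·10° lat → SW at lon 60°, lat -60°.
Square 5, 1: +5·2° lon, +1·1° lat → SW at lon 70°, lat -59°.
Subsquare n=13, l=11: +13·0.0833333° lon, +11·0.0416667° lat → SW at lon 71.0833°, lat -58.5417°.
Extended square 6, 2: +6·0.00833333° lon, +2·0.00416667° lat → SW at lon 71.1333°, lat -58.5333°.
Cell spans 0.00833333° lon × 0.00416667° lat.
south 58.53333° S, north 58.52917° S.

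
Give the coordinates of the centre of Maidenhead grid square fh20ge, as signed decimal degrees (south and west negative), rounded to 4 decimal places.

Field F=5, H=7: +5·20° lon, +7·10° lat → SW at lon -80°, lat -20°.
Square 2, 0: +2·2° lon, +0·1° lat → SW at lon -76°, lat -20°.
Subsquare g=6, e=4: +6·0.0833333° lon, +4·0.0416667° lat → SW at lon -75.5°, lat -19.8333°.
Cell spans 0.0833333° lon × 0.0416667° lat. Centre is SW corner plus half of each.
latitude -19.8125, longitude -75.4583.

-19.8125, -75.4583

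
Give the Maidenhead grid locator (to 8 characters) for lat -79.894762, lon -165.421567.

Add 180° to longitude and 90° to latitude: 14.57843, 10.10524.
Field: 14.57843/20 → 0 → A, 10.10524/10 → 1 → B; chars AB.
Square: 14.57843/2 → 7, 0.10524/1 → 0; chars 70.
Subsquare: 0.57843/0.0833333 → 6 → g, 0.10524/0.0416667 → 2 → c; chars gc.
Extended square: 0.07843/0.00833333 → 9, 0.02190/0.00416667 → 5; chars 95.

AB70gc95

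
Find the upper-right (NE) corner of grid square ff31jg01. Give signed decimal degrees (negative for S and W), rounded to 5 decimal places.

Field F=5, F=5: +5·20° lon, +5·10° lat → SW at lon -80°, lat -40°.
Square 3, 1: +3·2° lon, +1·1° lat → SW at lon -74°, lat -39°.
Subsquare j=9, g=6: +9·0.0833333° lon, +6·0.0416667° lat → SW at lon -73.25°, lat -38.75°.
Extended square 0, 1: +0·0.00833333° lon, +1·0.00416667° lat → SW at lon -73.25°, lat -38.7458°.
Cell spans 0.00833333° lon × 0.00416667° lat. NE corner is SW corner plus one full cell.
latitude -38.74167, longitude -73.24167.

-38.74167, -73.24167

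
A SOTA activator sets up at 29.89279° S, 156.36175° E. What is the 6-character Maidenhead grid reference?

QG80ec

Shift to the Maidenhead origin (180°W, 90°S): lon 336.3618, lat 60.1072.
Field (20°×10°, letters A–R): 336.3618/20 → 16 → Q, 60.1072/10 → 6 → G; chars QG.
Square (2°×1°, digits 0–9): 16.3618/2 → 8, 0.1072/1 → 0; chars 80.
Subsquare (5′×2.5′, letters a–x): 0.3618/0.0833333 → 4 → e, 0.1072/0.0416667 → 2 → c; chars ec.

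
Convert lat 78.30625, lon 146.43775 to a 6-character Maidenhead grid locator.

Add 180° to longitude and 90° to latitude: 326.4377, 168.3063.
Field (20°×10°, letters A–R): 326.4377/20 → 16 → Q, 168.3063/10 → 16 → Q; chars QQ.
Square (2°×1°, digits 0–9): 6.4377/2 → 3, 8.3063/1 → 8; chars 38.
Subsquare (5′×2.5′, letters a–x): 0.4377/0.0833333 → 5 → f, 0.3063/0.0416667 → 7 → h; chars fh.

QQ38fh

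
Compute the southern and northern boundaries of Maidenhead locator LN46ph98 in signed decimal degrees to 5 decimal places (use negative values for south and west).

Field L=11, N=13: +11·20° lon, +13·10° lat → SW at lon 40°, lat 40°.
Square 4, 6: +4·2° lon, +6·1° lat → SW at lon 48°, lat 46°.
Subsquare p=15, h=7: +15·0.0833333° lon, +7·0.0416667° lat → SW at lon 49.25°, lat 46.2917°.
Extended square 9, 8: +9·0.00833333° lon, +8·0.00416667° lat → SW at lon 49.325°, lat 46.325°.
Cell spans 0.00833333° lon × 0.00416667° lat.
south 46.32500, north 46.32917.

46.32500, 46.32917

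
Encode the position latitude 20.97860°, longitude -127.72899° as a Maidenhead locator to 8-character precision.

CL60dx24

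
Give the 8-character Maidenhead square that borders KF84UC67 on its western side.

KF84uc57

Longitude extended square 6; −1 → 5.
The latitude characters are unchanged.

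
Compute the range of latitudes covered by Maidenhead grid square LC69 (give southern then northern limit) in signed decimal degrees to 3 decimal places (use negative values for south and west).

-61.000, -60.000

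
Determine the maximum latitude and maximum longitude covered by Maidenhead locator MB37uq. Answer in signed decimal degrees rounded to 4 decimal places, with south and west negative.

-72.2917, 67.7500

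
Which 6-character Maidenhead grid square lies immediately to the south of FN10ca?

Latitude subsquare a = 0; −1 → -1, wraps to 23 = x, carry into square.
Latitude square 0; −1 → -1, wraps to 9, carry into field.
Latitude field N = 13; −1 → 12 = M.
The longitude characters are unchanged.

FM19cx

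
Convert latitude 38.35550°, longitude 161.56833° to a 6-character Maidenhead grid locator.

RM08si

Add 180° to longitude and 90° to latitude: 341.5683, 128.3555.
Field (20°×10°, letters A–R): 341.5683/20 → 17 → R, 128.3555/10 → 12 → M; chars RM.
Square (2°×1°, digits 0–9): 1.5683/2 → 0, 8.3555/1 → 8; chars 08.
Subsquare (5′×2.5′, letters a–x): 1.5683/0.0833333 → 18 → s, 0.3555/0.0416667 → 8 → i; chars si.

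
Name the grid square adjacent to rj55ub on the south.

RJ55ua

Latitude subsquare b = 1; −1 → 0 = a.
The longitude characters are unchanged.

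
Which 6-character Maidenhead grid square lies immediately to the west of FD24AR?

Longitude subsquare a = 0; −1 → -1, wraps to 23 = x, carry into square.
Longitude square 2; −1 → 1.
The latitude characters are unchanged.

FD14xr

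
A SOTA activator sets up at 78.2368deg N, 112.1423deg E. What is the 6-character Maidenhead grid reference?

Shift to the Maidenhead origin (180°W, 90°S): lon 292.1423, lat 168.2368.
Field: lon ⌊292.1423/20⌋ = 14 → O; lat ⌊168.2368/10⌋ = 16 → Q.
Square: lon ⌊12.1423/2⌋ = 6; lat ⌊8.2368/1⌋ = 8.
Subsquare: lon ⌊0.1423/0.0833333⌋ = 1 → b; lat ⌊0.2368/0.0416667⌋ = 5 → f.

OQ68bf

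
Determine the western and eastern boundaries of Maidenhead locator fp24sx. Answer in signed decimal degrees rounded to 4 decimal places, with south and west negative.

Field F=5, P=15: +5·20° lon, +15·10° lat → SW at lon -80°, lat 60°.
Square 2, 4: +2·2° lon, +4·1° lat → SW at lon -76°, lat 64°.
Subsquare s=18, x=23: +18·0.0833333° lon, +23·0.0416667° lat → SW at lon -74.5°, lat 64.9583°.
Cell spans 0.0833333° lon × 0.0416667° lat.
west -74.5000, east -74.4167.

-74.5000, -74.4167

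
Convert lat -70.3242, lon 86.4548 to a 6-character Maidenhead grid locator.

NB39fq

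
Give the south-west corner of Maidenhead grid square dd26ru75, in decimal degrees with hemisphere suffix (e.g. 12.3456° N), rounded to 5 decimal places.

Field D=3, D=3: +3·20° lon, +3·10° lat → SW at lon -120°, lat -60°.
Square 2, 6: +2·2° lon, +6·1° lat → SW at lon -116°, lat -54°.
Subsquare r=17, u=20: +17·0.0833333° lon, +20·0.0416667° lat → SW at lon -114.583°, lat -53.1667°.
Extended square 7, 5: +7·0.00833333° lon, +5·0.00416667° lat → SW at lon -114.525°, lat -53.1458°.
latitude 53.14583° S, longitude 114.52500° W.

53.14583° S, 114.52500° W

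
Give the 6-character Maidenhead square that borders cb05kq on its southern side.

CB05kp

Latitude subsquare q = 16; −1 → 15 = p.
The longitude characters are unchanged.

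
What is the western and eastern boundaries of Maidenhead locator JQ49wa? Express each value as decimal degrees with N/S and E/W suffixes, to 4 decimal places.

9.8333° E, 9.9167° E

Field J=9, Q=16: +9·20° lon, +16·10° lat → SW at lon 0°, lat 70°.
Square 4, 9: +4·2° lon, +9·1° lat → SW at lon 8°, lat 79°.
Subsquare w=22, a=0: +22·0.0833333° lon, +0·0.0416667° lat → SW at lon 9.83333°, lat 79°.
Cell spans 0.0833333° lon × 0.0416667° lat.
west 9.8333° E, east 9.9167° E.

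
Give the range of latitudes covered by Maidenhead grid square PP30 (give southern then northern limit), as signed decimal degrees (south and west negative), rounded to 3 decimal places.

Field P=15, P=15: +15·20° lon, +15·10° lat → SW at lon 120°, lat 60°.
Square 3, 0: +3·2° lon, +0·1° lat → SW at lon 126°, lat 60°.
Cell spans 2° lon × 1° lat.
south 60.000, north 61.000.

60.000, 61.000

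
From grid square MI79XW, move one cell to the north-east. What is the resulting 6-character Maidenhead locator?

Longitude subsquare x = 23; +1 → 24, wraps to 0 = a, carry into square.
Longitude square 7; +1 → 8.
Latitude subsquare w = 22; +1 → 23 = x.

MI89ax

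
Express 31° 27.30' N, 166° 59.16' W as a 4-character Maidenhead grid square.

AM61

Offset from 180°W / 90°S: lon 13.01°, lat 121.45°.
Field: 13.01/20 → 0 → A, 121.45/10 → 12 → M; chars AM.
Square: 13.01/2 → 6, 1.45/1 → 1; chars 61.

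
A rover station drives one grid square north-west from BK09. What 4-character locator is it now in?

Longitude square 0; −1 → -1, wraps to 9, carry into field.
Longitude field B = 1; −1 → 0 = A.
Latitude square 9; +1 → 10, wraps to 0, carry into field.
Latitude field K = 10; +1 → 11 = L.

AL90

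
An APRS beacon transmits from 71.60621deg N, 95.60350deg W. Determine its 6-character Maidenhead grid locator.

Shift to the Maidenhead origin (180°W, 90°S): lon 84.3965, lat 161.6062.
Field: lon ⌊84.3965/20⌋ = 4 → E; lat ⌊161.6062/10⌋ = 16 → Q.
Square: lon ⌊4.3965/2⌋ = 2; lat ⌊1.6062/1⌋ = 1.
Subsquare: lon ⌊0.3965/0.0833333⌋ = 4 → e; lat ⌊0.6062/0.0416667⌋ = 14 → o.

EQ21eo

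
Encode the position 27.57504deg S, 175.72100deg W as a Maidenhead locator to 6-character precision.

AG22dk

Add 180° to longitude and 90° to latitude: 4.2790, 62.4250.
Field: lon ⌊4.2790/20⌋ = 0 → A; lat ⌊62.4250/10⌋ = 6 → G.
Square: lon ⌊4.2790/2⌋ = 2; lat ⌊2.4250/1⌋ = 2.
Subsquare: lon ⌊0.2790/0.0833333⌋ = 3 → d; lat ⌊0.4250/0.0416667⌋ = 10 → k.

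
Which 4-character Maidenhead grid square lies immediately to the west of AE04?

RE94

Longitude square 0; −1 → -1, wraps to 9, carry into field.
Longitude field A = 0; −1 → -1, wraps to 17 = R, wrapping around the antimeridian.
The latitude characters are unchanged.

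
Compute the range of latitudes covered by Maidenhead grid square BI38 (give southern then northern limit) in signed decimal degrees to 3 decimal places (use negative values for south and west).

-2.000, -1.000

Field B=1, I=8: +1·20° lon, +8·10° lat → SW at lon -160°, lat -10°.
Square 3, 8: +3·2° lon, +8·1° lat → SW at lon -154°, lat -2°.
Cell spans 2° lon × 1° lat.
south -2.000, north -1.000.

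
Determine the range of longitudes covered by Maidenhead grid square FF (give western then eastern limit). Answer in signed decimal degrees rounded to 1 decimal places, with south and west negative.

-80.0, -60.0

Field F=5, F=5: +5·20° lon, +5·10° lat → SW at lon -80°, lat -40°.
Cell spans 20° lon × 10° lat.
west -80.0, east -60.0.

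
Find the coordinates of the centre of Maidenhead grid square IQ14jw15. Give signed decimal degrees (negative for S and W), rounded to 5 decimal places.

74.93958, -17.23750

Field I=8, Q=16: +8·20° lon, +16·10° lat → SW at lon -20°, lat 70°.
Square 1, 4: +1·2° lon, +4·1° lat → SW at lon -18°, lat 74°.
Subsquare j=9, w=22: +9·0.0833333° lon, +22·0.0416667° lat → SW at lon -17.25°, lat 74.9167°.
Extended square 1, 5: +1·0.00833333° lon, +5·0.00416667° lat → SW at lon -17.2417°, lat 74.9375°.
Cell spans 0.00833333° lon × 0.00416667° lat. Centre is SW corner plus half of each.
latitude 74.93958, longitude -17.23750.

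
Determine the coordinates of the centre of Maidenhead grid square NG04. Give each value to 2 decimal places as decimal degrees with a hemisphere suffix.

25.50° S, 81.00° E

Field N=13, G=6: +13·20° lon, +6·10° lat → SW at lon 80°, lat -30°.
Square 0, 4: +0·2° lon, +4·1° lat → SW at lon 80°, lat -26°.
Cell spans 2° lon × 1° lat. Centre is SW corner plus half of each.
latitude 25.50° S, longitude 81.00° E.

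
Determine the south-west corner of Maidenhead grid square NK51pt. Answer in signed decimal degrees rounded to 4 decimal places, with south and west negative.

11.7917, 91.2500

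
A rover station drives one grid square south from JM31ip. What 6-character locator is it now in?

Latitude subsquare p = 15; −1 → 14 = o.
The longitude characters are unchanged.

JM31io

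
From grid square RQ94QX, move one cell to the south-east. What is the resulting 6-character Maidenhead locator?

RQ94rw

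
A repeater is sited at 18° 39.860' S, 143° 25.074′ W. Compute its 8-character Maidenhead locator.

BH81gi90

Offset from 180°W / 90°S: lon 36.58210°, lat 71.33567°.
Field: lon ⌊36.58210/20⌋ = 1 → B; lat ⌊71.33567/10⌋ = 7 → H.
Square: lon ⌊16.58210/2⌋ = 8; lat ⌊1.33567/1⌋ = 1.
Subsquare: lon ⌊0.58210/0.0833333⌋ = 6 → g; lat ⌊0.33567/0.0416667⌋ = 8 → i.
Extended square: lon ⌊0.08210/0.00833333⌋ = 9; lat ⌊0.00233/0.00416667⌋ = 0.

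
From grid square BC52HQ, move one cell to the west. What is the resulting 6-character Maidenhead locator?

BC52gq

Longitude subsquare h = 7; −1 → 6 = g.
The latitude characters are unchanged.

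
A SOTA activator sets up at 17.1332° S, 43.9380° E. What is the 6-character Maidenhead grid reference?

LH12xu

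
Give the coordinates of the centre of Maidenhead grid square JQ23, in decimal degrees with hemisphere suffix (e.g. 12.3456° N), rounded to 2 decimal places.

73.50° N, 5.00° E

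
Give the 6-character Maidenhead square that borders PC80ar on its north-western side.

PC70xs

Longitude subsquare a = 0; −1 → -1, wraps to 23 = x, carry into square.
Longitude square 8; −1 → 7.
Latitude subsquare r = 17; +1 → 18 = s.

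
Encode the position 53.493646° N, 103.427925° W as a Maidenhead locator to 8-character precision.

Offset from 180°W / 90°S: lon 76.57207°, lat 143.49365°.
Field: 76.57207/20 → 3 → D, 143.49365/10 → 14 → O; chars DO.
Square: 16.57207/2 → 8, 3.49365/1 → 3; chars 83.
Subsquare: 0.57207/0.0833333 → 6 → g, 0.49365/0.0416667 → 11 → l; chars gl.
Extended square: 0.07207/0.00833333 → 8, 0.03531/0.00416667 → 8; chars 88.

DO83gl88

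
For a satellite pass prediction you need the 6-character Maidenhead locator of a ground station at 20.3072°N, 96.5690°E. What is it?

NL80gh

Shift to the Maidenhead origin (180°W, 90°S): lon 276.5690, lat 110.3072.
Field: 276.5690/20 → 13 → N, 110.3072/10 → 11 → L; chars NL.
Square: 16.5690/2 → 8, 0.3072/1 → 0; chars 80.
Subsquare: 0.5690/0.0833333 → 6 → g, 0.3072/0.0416667 → 7 → h; chars gh.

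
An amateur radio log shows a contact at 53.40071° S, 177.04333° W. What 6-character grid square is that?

AD16lo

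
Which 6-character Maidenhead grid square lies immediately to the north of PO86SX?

PO87sa

Latitude subsquare x = 23; +1 → 24, wraps to 0 = a, carry into square.
Latitude square 6; +1 → 7.
The longitude characters are unchanged.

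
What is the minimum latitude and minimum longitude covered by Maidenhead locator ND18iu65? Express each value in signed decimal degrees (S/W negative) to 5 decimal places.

Field N=13, D=3: +13·20° lon, +3·10° lat → SW at lon 80°, lat -60°.
Square 1, 8: +1·2° lon, +8·1° lat → SW at lon 82°, lat -52°.
Subsquare i=8, u=20: +8·0.0833333° lon, +20·0.0416667° lat → SW at lon 82.6667°, lat -51.1667°.
Extended square 6, 5: +6·0.00833333° lon, +5·0.00416667° lat → SW at lon 82.7167°, lat -51.1458°.
latitude -51.14583, longitude 82.71667.

-51.14583, 82.71667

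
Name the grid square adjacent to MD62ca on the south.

Latitude subsquare a = 0; −1 → -1, wraps to 23 = x, carry into square.
Latitude square 2; −1 → 1.
The longitude characters are unchanged.

MD61cx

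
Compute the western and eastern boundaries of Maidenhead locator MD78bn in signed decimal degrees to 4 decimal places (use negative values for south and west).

74.0833, 74.1667

Field M=12, D=3: +12·20° lon, +3·10° lat → SW at lon 60°, lat -60°.
Square 7, 8: +7·2° lon, +8·1° lat → SW at lon 74°, lat -52°.
Subsquare b=1, n=13: +1·0.0833333° lon, +13·0.0416667° lat → SW at lon 74.0833°, lat -51.4583°.
Cell spans 0.0833333° lon × 0.0416667° lat.
west 74.0833, east 74.1667.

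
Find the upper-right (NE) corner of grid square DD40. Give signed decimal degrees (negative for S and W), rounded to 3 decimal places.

-59.000, -110.000

Field D=3, D=3: +3·20° lon, +3·10° lat → SW at lon -120°, lat -60°.
Square 4, 0: +4·2° lon, +0·1° lat → SW at lon -112°, lat -60°.
Cell spans 2° lon × 1° lat. NE corner is SW corner plus one full cell.
latitude -59.000, longitude -110.000.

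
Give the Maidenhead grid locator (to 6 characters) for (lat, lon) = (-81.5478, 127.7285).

PA38uk

Add 180° to longitude and 90° to latitude: 307.7285, 8.4522.
Field (20°×10°, letters A–R): 307.7285/20 → 15 → P, 8.4522/10 → 0 → A; chars PA.
Square (2°×1°, digits 0–9): 7.7285/2 → 3, 8.4522/1 → 8; chars 38.
Subsquare (5′×2.5′, letters a–x): 1.7285/0.0833333 → 20 → u, 0.4522/0.0416667 → 10 → k; chars uk.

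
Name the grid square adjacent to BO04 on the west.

Longitude square 0; −1 → -1, wraps to 9, carry into field.
Longitude field B = 1; −1 → 0 = A.
The latitude characters are unchanged.

AO94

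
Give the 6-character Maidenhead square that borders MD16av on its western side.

MD06xv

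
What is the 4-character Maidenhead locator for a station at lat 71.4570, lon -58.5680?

GQ01

Offset from 180°W / 90°S: lon 121.43°, lat 161.46°.
Field: 121.43/20 → 6 → G, 161.46/10 → 16 → Q; chars GQ.
Square: 1.43/2 → 0, 1.46/1 → 1; chars 01.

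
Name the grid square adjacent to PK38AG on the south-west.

PK28xf

Longitude subsquare a = 0; −1 → -1, wraps to 23 = x, carry into square.
Longitude square 3; −1 → 2.
Latitude subsquare g = 6; −1 → 5 = f.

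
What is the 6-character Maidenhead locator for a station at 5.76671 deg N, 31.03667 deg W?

HJ45ls

Shift to the Maidenhead origin (180°W, 90°S): lon 148.9633, lat 95.7667.
Field: lon ⌊148.9633/20⌋ = 7 → H; lat ⌊95.7667/10⌋ = 9 → J.
Square: lon ⌊8.9633/2⌋ = 4; lat ⌊5.7667/1⌋ = 5.
Subsquare: lon ⌊0.9633/0.0833333⌋ = 11 → l; lat ⌊0.7667/0.0416667⌋ = 18 → s.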